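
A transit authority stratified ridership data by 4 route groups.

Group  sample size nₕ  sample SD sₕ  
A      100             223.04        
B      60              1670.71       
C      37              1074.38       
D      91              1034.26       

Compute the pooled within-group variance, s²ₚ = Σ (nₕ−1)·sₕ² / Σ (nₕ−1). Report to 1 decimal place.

A: (100−1)·223.04² = 99·49746.8416 = 4924937.3184
B: (60−1)·1670.71² = 59·2791271.9041 = 164685042.3419
C: (37−1)·1074.38² = 36·1154292.3844 = 41554525.8384
D: (91−1)·1034.26² = 90·1069693.7476 = 96272437.284
Numerator = 307436942.7827; denominator = Σ(nₕ−1) = 284.
s²ₚ = 307436942.7827/284 = 1082524.446... → 1082524.4.

1082524.4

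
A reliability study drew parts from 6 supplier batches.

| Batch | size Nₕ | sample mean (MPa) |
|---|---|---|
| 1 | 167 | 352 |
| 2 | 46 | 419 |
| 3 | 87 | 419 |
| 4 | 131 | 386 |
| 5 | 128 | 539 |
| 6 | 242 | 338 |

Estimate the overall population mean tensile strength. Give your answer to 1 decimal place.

394.3

N = 167 + 46 + 87 + 131 + 128 + 242 = 801.
Overall mean = Σ (Nₕ/N)·x̄ₕ — weight by population share, not a simple average.
Σ Nₕx̄ₕ = 167·352 + 46·419 + 87·419 + 131·386 + 128·539 + 242·338 = 58784 + 19274 + 36453 + 50566 + 68992 + 81796 = 315865.
Divide by N: 315865 / 801 = 394.338... → 394.3.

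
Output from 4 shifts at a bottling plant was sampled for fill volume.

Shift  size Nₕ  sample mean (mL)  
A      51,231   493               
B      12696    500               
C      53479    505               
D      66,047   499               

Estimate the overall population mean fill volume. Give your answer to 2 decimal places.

499.14

N = 51231 + 12696 + 53479 + 66047 = 183453.
The stratified mean weights each stratum mean by its population share Nₕ/N.
Σ Nₕx̄ₕ = 51231·493 + 12696·500 + 53479·505 + 66047·499 = 25256883 + 6348000 + 27006895 + 32957453 = 91569231.
Divide by N: 91569231 / 183453 = 499.1427... → 499.14.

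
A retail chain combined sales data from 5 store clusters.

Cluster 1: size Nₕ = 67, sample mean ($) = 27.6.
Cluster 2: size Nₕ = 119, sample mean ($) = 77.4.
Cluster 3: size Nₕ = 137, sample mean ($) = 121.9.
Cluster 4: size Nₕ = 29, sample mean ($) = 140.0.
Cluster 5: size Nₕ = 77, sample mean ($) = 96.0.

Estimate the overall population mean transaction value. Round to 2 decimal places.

91.40

N = 429; weights Wₕ = Nₕ/N = (0.1562, 0.2774, 0.3193, 0.0676, 0.1795).
x̄_st = Σ Wₕ·x̄ₕ = 0.1562·27.6 + 0.2774·77.4 + 0.3193·121.9 + 0.0676·140.0 + 0.1795·96.0 ≈ 91.4035...
→ 91.40.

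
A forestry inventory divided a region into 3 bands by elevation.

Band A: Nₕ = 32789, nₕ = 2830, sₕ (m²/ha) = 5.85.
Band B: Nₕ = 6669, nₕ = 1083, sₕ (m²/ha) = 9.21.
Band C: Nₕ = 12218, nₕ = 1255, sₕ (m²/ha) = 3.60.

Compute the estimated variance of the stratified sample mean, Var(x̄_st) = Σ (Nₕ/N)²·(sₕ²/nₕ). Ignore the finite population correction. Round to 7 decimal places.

N = 51676. Term for each stratum: Wₕ²sₕ²/nₕ.
Var(x̄_st) = 0.0048685974 + 0.0013044711 + 0.0005772763 = 0.0067503448 → 0.0067503.

0.0067503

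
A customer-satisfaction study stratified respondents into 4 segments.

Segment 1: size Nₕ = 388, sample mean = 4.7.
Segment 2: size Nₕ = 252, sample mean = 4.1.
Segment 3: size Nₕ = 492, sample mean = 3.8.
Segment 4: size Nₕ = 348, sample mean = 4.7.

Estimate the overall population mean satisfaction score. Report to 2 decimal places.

4.30

x̄_st = (Σ Nₕx̄ₕ) / (Σ Nₕ) = (388·4.7 + 252·4.1 + 492·3.8 + 348·4.7) / 1480
= 6362 / 1480 = 4.2986... → 4.30.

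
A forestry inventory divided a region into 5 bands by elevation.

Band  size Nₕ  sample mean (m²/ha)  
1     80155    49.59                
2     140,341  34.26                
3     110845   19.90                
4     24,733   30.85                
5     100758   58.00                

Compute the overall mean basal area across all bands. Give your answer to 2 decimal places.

38.52

x̄_st = (Σ Nₕx̄ₕ) / (Σ Nₕ) = (80155·49.59 + 140341·34.26 + 110845·19.90 + 24733·30.85 + 100758·58.00) / 456832
= 17595761.66 / 456832 = 38.5169... → 38.52.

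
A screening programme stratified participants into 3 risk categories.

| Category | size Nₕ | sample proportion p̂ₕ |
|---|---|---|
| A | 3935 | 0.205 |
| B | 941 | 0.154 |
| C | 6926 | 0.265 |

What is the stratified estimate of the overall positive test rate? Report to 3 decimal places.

N = 3935 + 941 + 6926 = 11802.
Overall proportion = Σ (Nₕ/N)·p̂ₕ.
Σ Nₕp̂ₕ = 806.675 + 144.914 + 1835.39 = 2786.979.
2786.979 / 11802 = 0.23614... → 0.236.

0.236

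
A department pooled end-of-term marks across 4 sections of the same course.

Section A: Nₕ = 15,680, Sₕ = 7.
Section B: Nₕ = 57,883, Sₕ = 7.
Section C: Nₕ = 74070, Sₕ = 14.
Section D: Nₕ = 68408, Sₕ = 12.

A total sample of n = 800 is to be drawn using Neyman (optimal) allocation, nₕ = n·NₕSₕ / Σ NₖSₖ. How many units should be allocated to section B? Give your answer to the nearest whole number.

Σ NₕSₕ = 15680·7 + 57883·7 + 74070·14 + 68408·12 = 2372817.
Share for B: 405181/2372817 = 0.17076.
n_B = 800 × 0.17076 = 136.608... → 137.

137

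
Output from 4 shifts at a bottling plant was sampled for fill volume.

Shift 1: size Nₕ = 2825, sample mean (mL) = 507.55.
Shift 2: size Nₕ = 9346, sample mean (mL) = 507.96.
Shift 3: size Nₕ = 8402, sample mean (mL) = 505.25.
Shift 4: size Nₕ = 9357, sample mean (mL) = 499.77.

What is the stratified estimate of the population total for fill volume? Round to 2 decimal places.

15102681.30

1: 2825·507.55 = 1433828.75
2: 9346·507.96 = 4747394.16
3: 8402·505.25 = 4245110.5
4: 9357·499.77 = 4676347.89
τ̂ = Σ Nₕx̄ₕ = 15102681.30.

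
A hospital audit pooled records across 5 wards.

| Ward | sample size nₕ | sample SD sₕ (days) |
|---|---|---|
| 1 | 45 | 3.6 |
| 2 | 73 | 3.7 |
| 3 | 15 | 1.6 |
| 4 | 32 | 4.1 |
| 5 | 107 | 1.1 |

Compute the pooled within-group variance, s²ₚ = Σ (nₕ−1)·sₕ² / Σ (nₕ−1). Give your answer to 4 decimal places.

Degrees of freedom: 44 + 72 + 14 + 31 + 106 = 267.
Σ(nₕ−1)sₕ² = 44·12.96 + 72·13.69 + 14·2.56 + 31·16.81 + 106·1.21 = 2241.13.
s²ₚ = 2241.13 / 267 = 8.393745... → 8.3937.

8.3937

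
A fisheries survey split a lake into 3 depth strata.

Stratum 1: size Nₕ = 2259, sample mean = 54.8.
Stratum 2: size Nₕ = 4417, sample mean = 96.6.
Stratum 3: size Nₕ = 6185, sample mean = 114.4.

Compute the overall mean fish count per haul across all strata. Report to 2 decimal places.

97.82

x̄_st = (Σ Nₕx̄ₕ) / (Σ Nₕ) = (2259·54.8 + 4417·96.6 + 6185·114.4) / 12861
= 1258039.4 / 12861 = 97.8182... → 97.82.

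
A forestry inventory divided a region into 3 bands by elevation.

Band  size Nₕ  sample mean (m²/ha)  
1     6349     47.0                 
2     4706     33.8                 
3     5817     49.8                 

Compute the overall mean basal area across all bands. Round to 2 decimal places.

N = 6349 + 4706 + 5817 = 16872.
Weight each subgroup mean by Nₕ/N and sum.
Σ Nₕx̄ₕ = 6349·47.0 + 4706·33.8 + 5817·49.8 = 298403 + 159062.8 + 289686.6 = 747152.4.
Divide by N: 747152.4 / 16872 = 44.2836... → 44.28.

44.28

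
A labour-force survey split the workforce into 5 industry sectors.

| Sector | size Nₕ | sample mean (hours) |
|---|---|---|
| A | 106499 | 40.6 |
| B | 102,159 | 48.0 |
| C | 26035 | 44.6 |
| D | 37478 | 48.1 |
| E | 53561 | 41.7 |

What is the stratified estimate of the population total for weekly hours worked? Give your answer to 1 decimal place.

A: 106499·40.6 = 4323859.4
B: 102159·48.0 = 4903632
C: 26035·44.6 = 1161161
D: 37478·48.1 = 1802691.8
E: 53561·41.7 = 2233493.7
τ̂ = Σ Nₕx̄ₕ = 14424837.9.

14424837.9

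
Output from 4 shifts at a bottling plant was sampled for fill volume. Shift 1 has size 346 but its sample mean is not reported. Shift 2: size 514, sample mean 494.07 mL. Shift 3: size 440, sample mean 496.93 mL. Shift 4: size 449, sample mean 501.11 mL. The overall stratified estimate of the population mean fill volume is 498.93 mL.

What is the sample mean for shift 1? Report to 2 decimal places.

505.86

N = 346 + 514 + 440 + 449 = 1749.
Overall total = μ·N = 498.93·1749 = 872628.57.
Subtract the known strata: 514·494.07 + 440·496.93 + 449·501.11 = 697599.57.
Remaining total for shift 1: 872628.57 − 697599.57 = 175029.
Divide by its size: 175029 / 346 = 505.8642... → 505.86.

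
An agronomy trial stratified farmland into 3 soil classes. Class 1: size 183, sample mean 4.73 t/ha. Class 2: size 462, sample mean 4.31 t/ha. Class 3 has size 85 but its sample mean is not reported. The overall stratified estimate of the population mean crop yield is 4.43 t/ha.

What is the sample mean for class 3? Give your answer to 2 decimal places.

4.44

Σ Nₕx̄ₕ = N·μ, so 85·x̄_3 = 730·4.43 − (183·4.73 + 462·4.31).
= 3233.9 − 2856.81 = 377.09.
x̄_3 = 377.09 / 85 = 4.4364... → 4.44.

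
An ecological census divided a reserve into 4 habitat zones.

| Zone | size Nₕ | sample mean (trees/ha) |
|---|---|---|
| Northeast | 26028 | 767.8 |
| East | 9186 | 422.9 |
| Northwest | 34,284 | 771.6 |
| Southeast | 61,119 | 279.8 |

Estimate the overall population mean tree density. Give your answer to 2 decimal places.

x̄_st = (Σ Nₕx̄ₕ) / (Σ Nₕ) = (26028·767.8 + 9186·422.9 + 34284·771.6 + 61119·279.8) / 130617
= 67423688.4 / 130617 = 516.1938... → 516.19.

516.19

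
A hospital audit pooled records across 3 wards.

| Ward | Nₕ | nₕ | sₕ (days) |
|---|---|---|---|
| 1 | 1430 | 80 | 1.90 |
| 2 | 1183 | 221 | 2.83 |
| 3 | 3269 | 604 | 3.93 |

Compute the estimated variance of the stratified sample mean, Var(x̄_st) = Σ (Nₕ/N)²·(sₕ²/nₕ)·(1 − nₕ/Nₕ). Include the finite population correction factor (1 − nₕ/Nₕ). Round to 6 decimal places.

0.010149

N = 5882. Term for each stratum: Wₕ²sₕ²/nₕ·(1−nₕ/Nₕ).
Var(x̄_st) = 0.002517891 + 0.001192039 + 0.006438879 = 0.010148809 → 0.010149.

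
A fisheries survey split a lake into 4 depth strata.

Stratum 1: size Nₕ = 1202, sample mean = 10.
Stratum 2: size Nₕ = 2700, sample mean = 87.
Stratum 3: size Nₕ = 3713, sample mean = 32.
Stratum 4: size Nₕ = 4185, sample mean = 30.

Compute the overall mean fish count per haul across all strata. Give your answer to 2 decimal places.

41.63

x̄_st = (Σ Nₕx̄ₕ) / (Σ Nₕ) = (1202·10 + 2700·87 + 3713·32 + 4185·30) / 11800
= 491286 / 11800 = 41.6344... → 41.63.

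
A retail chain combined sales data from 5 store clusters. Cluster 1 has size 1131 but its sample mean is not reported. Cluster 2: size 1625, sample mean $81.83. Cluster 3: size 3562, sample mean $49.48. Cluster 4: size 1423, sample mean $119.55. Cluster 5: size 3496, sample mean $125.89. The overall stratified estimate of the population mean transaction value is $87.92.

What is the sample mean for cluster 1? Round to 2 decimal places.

Σ Nₕx̄ₕ = N·μ, so 1131·x̄_1 = 11237·87.92 − (1625·81.83 + 3562·49.48 + 1423·119.55 + 3496·125.89).
= 987957.04 − 919452.6 = 68504.44.
x̄_1 = 68504.44 / 1131 = 60.5698... → 60.57.

60.57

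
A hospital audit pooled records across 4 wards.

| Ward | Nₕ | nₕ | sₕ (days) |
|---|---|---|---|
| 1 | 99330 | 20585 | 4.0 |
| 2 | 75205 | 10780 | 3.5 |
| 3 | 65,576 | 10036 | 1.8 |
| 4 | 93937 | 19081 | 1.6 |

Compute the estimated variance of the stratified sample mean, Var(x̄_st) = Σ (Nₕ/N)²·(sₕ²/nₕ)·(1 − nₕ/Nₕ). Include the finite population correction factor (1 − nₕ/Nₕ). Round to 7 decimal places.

0.0001228

N = 334048; Wₕ = Nₕ/N.
ward 1: (99330/334048)²·4.0²/20585·(1 − 20585/99330) = 0.0000544822
ward 2: (75205/334048)²·3.5²/10780·(1 − 10780/75205) = 0.0000493402
ward 3: (65576/334048)²·1.8²/10036·(1 − 10036/65576) = 0.0000105370
ward 4: (93937/334048)²·1.6²/19081·(1 − 19081/93937) = 0.0000084544
Sum = 0.0001228138 → 0.0001228.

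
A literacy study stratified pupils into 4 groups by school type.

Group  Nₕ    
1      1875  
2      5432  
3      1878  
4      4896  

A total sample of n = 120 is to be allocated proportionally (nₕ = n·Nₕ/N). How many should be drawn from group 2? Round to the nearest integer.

Share of group 2 = 5432/14081 = 0.38577.
Allocate 120 × 0.38577 = 46.292... → 46.

46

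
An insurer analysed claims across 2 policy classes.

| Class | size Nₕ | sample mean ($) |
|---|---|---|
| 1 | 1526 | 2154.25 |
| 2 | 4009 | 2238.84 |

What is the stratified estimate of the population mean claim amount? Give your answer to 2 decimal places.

2215.52

N = 1526 + 4009 = 5535.
Overall mean = Σ (Nₕ/N)·x̄ₕ — weight by population share, not a simple average.
Σ Nₕx̄ₕ = 1526·2154.25 + 4009·2238.84 = 3287385.5 + 8975509.56 = 12262895.06.
Divide by N: 12262895.06 / 5535 = 2215.5185... → 2215.52.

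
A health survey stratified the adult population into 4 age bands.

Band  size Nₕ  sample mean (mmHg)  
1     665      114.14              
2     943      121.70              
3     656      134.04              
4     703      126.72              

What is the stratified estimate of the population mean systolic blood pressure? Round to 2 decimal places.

x̄_st = (Σ Nₕx̄ₕ) / (Σ Nₕ) = (665·114.14 + 943·121.70 + 656·134.04 + 703·126.72) / 2967
= 367680.6 / 2967 = 123.9234... → 123.92.

123.92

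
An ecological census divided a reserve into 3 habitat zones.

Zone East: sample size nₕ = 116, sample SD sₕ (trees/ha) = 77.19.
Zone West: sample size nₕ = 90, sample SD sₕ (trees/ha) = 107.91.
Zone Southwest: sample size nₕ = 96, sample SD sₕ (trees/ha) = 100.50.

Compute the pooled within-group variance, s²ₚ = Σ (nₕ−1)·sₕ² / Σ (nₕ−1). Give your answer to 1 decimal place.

8966.9

East: (116−1)·77.19² = 115·5958.2961 = 685204.0515
West: (90−1)·107.91² = 89·11644.5681 = 1036366.5609
Southwest: (96−1)·100.50² = 95·10100.25 = 959523.75
Numerator = 2681094.3624; denominator = Σ(nₕ−1) = 299.
s²ₚ = 2681094.3624/299 = 8966.871... → 8966.9.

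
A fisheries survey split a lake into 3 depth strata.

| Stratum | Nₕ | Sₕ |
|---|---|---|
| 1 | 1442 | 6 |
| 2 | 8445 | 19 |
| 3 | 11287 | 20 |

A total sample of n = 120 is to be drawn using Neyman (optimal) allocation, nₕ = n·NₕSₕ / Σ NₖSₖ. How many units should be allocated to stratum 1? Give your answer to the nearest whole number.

3

Σ NₕSₕ = 1442·6 + 8445·19 + 11287·20 = 394847.
Share for 1: 8652/394847 = 0.02191.
n_1 = 120 × 0.02191 = 2.629... → 3.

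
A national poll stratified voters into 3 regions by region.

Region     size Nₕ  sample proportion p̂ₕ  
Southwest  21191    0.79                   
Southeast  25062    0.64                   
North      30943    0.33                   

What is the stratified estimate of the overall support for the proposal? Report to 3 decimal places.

0.557

Wₕ = Nₕ/N with N = 77196: 0.2745, 0.3247, 0.4008.
p̂_st = 0.2745·0.79 + 0.3247·0.64 + 0.4008·0.33 ≈ 0.55692... → 0.557.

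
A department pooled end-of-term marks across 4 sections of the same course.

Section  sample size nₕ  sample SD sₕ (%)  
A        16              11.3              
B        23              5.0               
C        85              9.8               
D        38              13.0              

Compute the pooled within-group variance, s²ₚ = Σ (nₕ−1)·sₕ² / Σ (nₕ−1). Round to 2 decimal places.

Degrees of freedom: 15 + 22 + 84 + 37 = 158.
Σ(nₕ−1)sₕ² = 15·127.69 + 22·25 + 84·96.04 + 37·169 = 16785.71.
s²ₚ = 16785.71 / 158 = 106.2387... → 106.24.

106.24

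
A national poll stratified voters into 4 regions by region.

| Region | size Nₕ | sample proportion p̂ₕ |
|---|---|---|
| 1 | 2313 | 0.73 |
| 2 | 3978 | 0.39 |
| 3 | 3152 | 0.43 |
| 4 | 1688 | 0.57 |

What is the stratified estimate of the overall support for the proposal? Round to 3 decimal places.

0.499

Wₕ = Nₕ/N with N = 11131: 0.2078, 0.3574, 0.2832, 0.1516.
p̂_st = 0.2078·0.73 + 0.3574·0.39 + 0.2832·0.43 + 0.1516·0.57 ≈ 0.49927... → 0.499.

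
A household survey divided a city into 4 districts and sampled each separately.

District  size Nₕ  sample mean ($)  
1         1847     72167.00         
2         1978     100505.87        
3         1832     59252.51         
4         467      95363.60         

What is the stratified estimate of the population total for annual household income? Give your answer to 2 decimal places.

1: 1847·72167.00 = 133292449
2: 1978·100505.87 = 198800610.86
3: 1832·59252.51 = 108550598.32
4: 467·95363.60 = 44534801.2
τ̂ = Σ Nₕx̄ₕ = 485178459.38.

485178459.38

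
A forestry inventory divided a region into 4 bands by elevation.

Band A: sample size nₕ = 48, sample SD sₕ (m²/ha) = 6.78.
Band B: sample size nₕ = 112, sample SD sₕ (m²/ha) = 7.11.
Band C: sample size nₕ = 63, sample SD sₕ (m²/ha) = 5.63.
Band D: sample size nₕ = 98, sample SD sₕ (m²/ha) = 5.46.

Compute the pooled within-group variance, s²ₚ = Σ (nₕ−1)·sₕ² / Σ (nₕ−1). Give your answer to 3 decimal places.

39.838

Degrees of freedom: 47 + 111 + 62 + 97 = 317.
Σ(nₕ−1)sₕ² = 47·45.9684 + 111·50.5521 + 62·31.6969 + 97·29.8116 = 12628.7309.
s²ₚ = 12628.7309 / 317 = 39.83827... → 39.838.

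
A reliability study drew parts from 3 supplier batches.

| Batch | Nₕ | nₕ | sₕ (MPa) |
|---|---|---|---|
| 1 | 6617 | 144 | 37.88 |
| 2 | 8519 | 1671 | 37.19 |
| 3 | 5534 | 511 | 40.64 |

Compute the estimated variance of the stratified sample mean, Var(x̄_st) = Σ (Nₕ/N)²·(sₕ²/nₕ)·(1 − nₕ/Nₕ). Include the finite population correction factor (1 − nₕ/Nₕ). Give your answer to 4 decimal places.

1.3223

N = 20670; Wₕ = Nₕ/N.
batch 1: (6617/20670)²·37.88²/144·(1 − 144/6617) = 0.9989488
batch 2: (8519/20670)²·37.19²/1671·(1 − 1671/8519) = 0.1130179
batch 3: (5534/20670)²·40.64²/511·(1 − 511/5534) = 0.2102848
Sum = 1.3222515 → 1.3223.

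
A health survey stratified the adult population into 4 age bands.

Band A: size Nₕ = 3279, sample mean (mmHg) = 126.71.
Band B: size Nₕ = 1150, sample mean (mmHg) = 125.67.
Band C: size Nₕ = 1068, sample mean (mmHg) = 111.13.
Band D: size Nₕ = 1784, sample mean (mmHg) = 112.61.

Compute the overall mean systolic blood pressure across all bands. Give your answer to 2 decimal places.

120.81

x̄_st = (Σ Nₕx̄ₕ) / (Σ Nₕ) = (3279·126.71 + 1150·125.67 + 1068·111.13 + 1784·112.61) / 7281
= 879585.67 / 7281 = 120.8056... → 120.81.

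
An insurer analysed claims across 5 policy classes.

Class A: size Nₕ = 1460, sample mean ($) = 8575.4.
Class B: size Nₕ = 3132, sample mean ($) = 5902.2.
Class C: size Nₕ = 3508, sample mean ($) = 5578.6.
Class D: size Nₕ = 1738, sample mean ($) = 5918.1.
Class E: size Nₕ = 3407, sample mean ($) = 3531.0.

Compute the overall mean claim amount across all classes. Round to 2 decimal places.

N = 1460 + 3132 + 3508 + 1738 + 3407 = 13245.
Weight each subgroup mean by Nₕ/N and sum.
Σ Nₕx̄ₕ = 1460·8575.4 + 3132·5902.2 + 3508·5578.6 + 1738·5918.1 + 3407·3531.0 = 12520084 + 18485690.4 + 19569728.8 + 10285657.8 + 12030117 = 72891278.
Divide by N: 72891278 / 13245 = 5503.3052... → 5503.31.

5503.31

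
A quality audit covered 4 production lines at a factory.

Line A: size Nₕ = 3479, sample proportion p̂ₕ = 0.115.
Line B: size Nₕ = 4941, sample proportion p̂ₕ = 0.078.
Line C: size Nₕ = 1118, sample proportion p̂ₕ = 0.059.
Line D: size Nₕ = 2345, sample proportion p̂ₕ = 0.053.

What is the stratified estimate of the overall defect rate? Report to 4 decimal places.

0.0821

Wₕ = Nₕ/N with N = 11883: 0.2928, 0.4158, 0.0941, 0.1973.
p̂_st = 0.2928·0.115 + 0.4158·0.078 + 0.0941·0.059 + 0.1973·0.053 ≈ 0.082111... → 0.0821.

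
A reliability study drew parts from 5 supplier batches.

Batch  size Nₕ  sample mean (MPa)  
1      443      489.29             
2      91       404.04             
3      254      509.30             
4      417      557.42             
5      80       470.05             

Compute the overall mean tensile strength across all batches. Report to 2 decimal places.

508.12

N = 443 + 91 + 254 + 417 + 80 = 1285.
The stratified mean weights each stratum mean by its population share Nₕ/N.
Σ Nₕx̄ₕ = 443·489.29 + 91·404.04 + 254·509.30 + 417·557.42 + 80·470.05 = 216755.47 + 36767.64 + 129362.2 + 232444.14 + 37604 = 652933.45.
Divide by N: 652933.45 / 1285 = 508.1194... → 508.12.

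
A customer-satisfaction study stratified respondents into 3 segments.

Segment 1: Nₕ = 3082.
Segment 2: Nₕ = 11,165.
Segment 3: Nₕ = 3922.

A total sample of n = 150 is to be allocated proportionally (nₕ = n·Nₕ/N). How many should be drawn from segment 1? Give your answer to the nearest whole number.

25

Share of segment 1 = 3082/18169 = 0.16963.
Allocate 150 × 0.16963 = 25.444... → 25.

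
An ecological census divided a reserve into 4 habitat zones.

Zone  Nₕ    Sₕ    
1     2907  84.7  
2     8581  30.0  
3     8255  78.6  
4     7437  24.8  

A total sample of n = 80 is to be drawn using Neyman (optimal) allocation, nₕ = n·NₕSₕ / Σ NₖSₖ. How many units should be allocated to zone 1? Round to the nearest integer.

15

Σ NₕSₕ = 2907·84.7 + 8581·30.0 + 8255·78.6 + 7437·24.8 = 1336933.5.
Share for 1: 246222.9/1336933.5 = 0.18417.
n_1 = 80 × 0.18417 = 14.734... → 15.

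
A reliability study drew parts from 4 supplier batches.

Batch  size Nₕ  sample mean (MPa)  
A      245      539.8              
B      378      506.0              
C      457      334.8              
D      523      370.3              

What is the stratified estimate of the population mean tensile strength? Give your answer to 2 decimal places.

418.08

x̄_st = (Σ Nₕx̄ₕ) / (Σ Nₕ) = (245·539.8 + 378·506.0 + 457·334.8 + 523·370.3) / 1603
= 670189.5 / 1603 = 418.0845... → 418.08.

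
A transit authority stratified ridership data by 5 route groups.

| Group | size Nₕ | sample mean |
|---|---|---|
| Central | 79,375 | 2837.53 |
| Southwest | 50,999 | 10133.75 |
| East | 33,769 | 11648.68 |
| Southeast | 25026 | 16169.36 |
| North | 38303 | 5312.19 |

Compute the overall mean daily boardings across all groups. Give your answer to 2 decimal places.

7664.82

x̄_st = (Σ Nₕx̄ₕ) / (Σ Nₕ) = (79375·2837.53 + 50999·10133.75 + 33769·11648.68 + 25026·16169.36 + 38303·5312.19) / 227472
= 1743531551.85 / 227472 = 7664.8183... → 7664.82.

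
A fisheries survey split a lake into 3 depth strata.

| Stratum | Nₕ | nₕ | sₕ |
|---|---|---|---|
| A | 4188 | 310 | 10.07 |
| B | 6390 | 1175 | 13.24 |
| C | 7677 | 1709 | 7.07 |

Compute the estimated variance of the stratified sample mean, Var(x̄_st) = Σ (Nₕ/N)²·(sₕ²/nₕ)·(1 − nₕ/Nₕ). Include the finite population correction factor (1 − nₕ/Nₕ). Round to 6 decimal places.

0.034882

N = 18255. Term for each stratum: Wₕ²sₕ²/nₕ·(1−nₕ/Nₕ).
Var(x̄_st) = 0.015942193 + 0.014918653 + 0.004021179 = 0.034882024 → 0.034882.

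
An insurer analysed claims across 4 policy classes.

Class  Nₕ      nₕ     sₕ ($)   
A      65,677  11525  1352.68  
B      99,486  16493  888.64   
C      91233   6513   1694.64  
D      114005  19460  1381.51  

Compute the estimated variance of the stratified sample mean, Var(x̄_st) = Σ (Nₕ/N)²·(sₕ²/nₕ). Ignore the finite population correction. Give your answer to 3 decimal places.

N = 370401. Term for each stratum: Wₕ²sₕ²/nₕ.
Var(x̄_st) = 4.991505 + 3.454074 + 26.750595 + 9.291134 = 44.487308 → 44.487.

44.487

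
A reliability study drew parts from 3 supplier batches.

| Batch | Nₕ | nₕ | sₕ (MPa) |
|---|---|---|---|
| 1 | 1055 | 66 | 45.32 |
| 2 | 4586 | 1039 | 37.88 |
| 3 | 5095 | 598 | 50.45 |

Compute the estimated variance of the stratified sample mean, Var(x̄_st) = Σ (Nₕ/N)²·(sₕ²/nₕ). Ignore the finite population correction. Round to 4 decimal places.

N = 10736. Term for each stratum: Wₕ²sₕ²/nₕ.
Var(x̄_st) = 0.3005078 + 0.2519924 + 0.9585715 = 1.5110718 → 1.5111.

1.5111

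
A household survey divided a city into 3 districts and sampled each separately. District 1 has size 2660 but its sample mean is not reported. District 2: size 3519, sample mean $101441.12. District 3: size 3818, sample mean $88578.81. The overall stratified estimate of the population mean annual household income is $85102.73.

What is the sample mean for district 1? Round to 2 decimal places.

58498.79

Σ Nₕx̄ₕ = N·μ, so 2660·x̄_1 = 9997·85102.73 − (3519·101441.12 + 3818·88578.81).
= 850771991.81 − 695165197.86 = 155606793.95.
x̄_1 = 155606793.95 / 2660 = 58498.7947... → 58498.79.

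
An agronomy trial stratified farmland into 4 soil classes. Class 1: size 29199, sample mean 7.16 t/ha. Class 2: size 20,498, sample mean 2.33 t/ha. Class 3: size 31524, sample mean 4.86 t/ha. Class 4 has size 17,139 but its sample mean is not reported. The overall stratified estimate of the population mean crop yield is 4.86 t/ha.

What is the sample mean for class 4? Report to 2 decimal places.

3.97

Σ Nₕx̄ₕ = N·μ, so 17139·x̄_4 = 98360·4.86 − (29199·7.16 + 20498·2.33 + 31524·4.86).
= 478029.6 − 410031.82 = 67997.78.
x̄_4 = 67997.78 / 17139 = 3.9674... → 3.97.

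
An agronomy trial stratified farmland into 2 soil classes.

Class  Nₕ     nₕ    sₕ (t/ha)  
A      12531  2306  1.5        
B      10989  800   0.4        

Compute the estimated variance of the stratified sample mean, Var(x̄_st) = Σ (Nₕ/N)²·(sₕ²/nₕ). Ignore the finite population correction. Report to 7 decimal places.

N = 23520; Wₕ = Nₕ/N.
class A: (12531/23520)²·1.5²/2306 = 0.0002769619
class B: (10989/23520)²·0.4²/800 = 0.0000436588
Sum = 0.0003206207 → 0.0003206.

0.0003206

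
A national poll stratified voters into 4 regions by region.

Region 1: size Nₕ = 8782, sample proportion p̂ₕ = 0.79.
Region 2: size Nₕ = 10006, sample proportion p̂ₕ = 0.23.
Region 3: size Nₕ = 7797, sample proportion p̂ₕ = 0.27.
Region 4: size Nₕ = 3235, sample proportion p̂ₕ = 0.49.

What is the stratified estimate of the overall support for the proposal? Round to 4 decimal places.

0.4336

N = 8782 + 10006 + 7797 + 3235 = 29820.
Overall proportion = Σ (Nₕ/N)·p̂ₕ.
Σ Nₕp̂ₕ = 6937.78 + 2301.38 + 2105.19 + 1585.15 = 12929.5.
12929.5 / 29820 = 0.433585... → 0.4336.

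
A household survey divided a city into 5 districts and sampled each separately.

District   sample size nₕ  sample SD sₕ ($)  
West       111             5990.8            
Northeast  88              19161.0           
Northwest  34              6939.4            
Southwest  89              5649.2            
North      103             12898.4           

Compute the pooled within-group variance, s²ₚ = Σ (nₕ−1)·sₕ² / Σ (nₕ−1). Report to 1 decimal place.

Degrees of freedom: 110 + 87 + 33 + 88 + 102 = 420.
Σ(nₕ−1)sₕ² = 110·35889684.64 + 87·367143921 + 33·48155272.36 + 88·31913460.64 + 102·166368722.56 = 57256504662.72.
s²ₚ = 57256504662.72 / 420 = 136325011.102... → 136325011.1.

136325011.1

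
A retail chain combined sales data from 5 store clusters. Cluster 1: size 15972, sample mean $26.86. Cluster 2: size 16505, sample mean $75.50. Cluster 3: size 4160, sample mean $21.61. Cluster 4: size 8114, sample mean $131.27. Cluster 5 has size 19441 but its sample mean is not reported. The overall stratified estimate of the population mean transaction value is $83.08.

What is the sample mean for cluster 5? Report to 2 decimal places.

N = 15972 + 16505 + 4160 + 8114 + 19441 = 64192.
Overall total = μ·N = 83.08·64192 = 5333071.36.
Subtract the known strata: 15972·26.86 + 16505·75.50 + 4160·21.61 + 8114·131.27 = 2830157.8.
Remaining total for cluster 5: 5333071.36 − 2830157.8 = 2502913.56.
Divide by its size: 2502913.56 / 19441 = 128.7441... → 128.74.

128.74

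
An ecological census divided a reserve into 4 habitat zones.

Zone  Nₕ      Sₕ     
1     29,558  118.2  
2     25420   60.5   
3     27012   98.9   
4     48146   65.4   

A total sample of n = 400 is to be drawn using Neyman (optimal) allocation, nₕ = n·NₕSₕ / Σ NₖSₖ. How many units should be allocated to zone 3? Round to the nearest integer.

1: NₕSₕ = 29558·118.2 = 3493755.6
2: NₕSₕ = 25420·60.5 = 1537910
3: NₕSₕ = 27012·98.9 = 2671486.8
4: NₕSₕ = 48146·65.4 = 3148748.4
Σ NₕSₕ = 10851900.8.
n_3 = 400·2671486.8/10851900.8 = 98.471... → 98.

98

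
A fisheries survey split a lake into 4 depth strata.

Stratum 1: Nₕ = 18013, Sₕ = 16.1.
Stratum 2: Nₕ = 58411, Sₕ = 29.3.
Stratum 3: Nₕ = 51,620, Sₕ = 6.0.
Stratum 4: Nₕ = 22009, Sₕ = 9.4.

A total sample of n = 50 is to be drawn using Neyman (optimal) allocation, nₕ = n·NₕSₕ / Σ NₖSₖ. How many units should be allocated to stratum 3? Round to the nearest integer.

6

Σ NₕSₕ = 18013·16.1 + 58411·29.3 + 51620·6.0 + 22009·9.4 = 2518056.2.
Share for 3: 309720/2518056.2 = 0.12300.
n_3 = 50 × 0.12300 = 6.150... → 6.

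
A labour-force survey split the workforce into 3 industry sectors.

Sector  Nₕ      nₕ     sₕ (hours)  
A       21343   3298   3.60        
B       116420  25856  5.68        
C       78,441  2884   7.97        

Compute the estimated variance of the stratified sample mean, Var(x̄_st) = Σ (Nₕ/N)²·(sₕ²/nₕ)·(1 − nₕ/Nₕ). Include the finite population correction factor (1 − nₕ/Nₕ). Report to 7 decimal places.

N = 216204. Term for each stratum: Wₕ²sₕ²/nₕ·(1−nₕ/Nₕ).
Var(x̄_st) = 0.0000323772 + 0.0002814434 + 0.0027926195 = 0.0031064401 → 0.0031064.

0.0031064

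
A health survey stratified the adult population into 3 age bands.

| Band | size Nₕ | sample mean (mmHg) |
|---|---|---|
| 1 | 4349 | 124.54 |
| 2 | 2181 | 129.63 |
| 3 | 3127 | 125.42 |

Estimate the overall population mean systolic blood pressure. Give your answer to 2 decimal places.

N = 4349 + 2181 + 3127 = 9657.
Weight each subgroup mean by Nₕ/N and sum.
Σ Nₕx̄ₕ = 4349·124.54 + 2181·129.63 + 3127·125.42 = 541624.46 + 282723.03 + 392188.34 = 1216535.83.
Divide by N: 1216535.83 / 9657 = 125.9745... → 125.97.

125.97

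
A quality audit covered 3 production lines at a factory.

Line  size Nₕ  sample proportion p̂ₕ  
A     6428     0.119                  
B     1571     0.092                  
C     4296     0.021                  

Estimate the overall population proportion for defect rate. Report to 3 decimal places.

Wₕ = Nₕ/N with N = 12295: 0.5228, 0.1278, 0.3494.
p̂_st = 0.5228·0.119 + 0.1278·0.092 + 0.3494·0.021 ≈ 0.08131... → 0.081.

0.081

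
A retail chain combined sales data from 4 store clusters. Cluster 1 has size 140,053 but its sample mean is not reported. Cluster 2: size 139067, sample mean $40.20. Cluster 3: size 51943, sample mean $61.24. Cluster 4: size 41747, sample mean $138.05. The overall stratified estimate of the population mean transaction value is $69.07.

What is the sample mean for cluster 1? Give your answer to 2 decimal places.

80.08

N = 140053 + 139067 + 51943 + 41747 = 372810.
Overall total = μ·N = 69.07·372810 = 25749986.7.
Subtract the known strata: 139067·40.20 + 51943·61.24 + 41747·138.05 = 14534656.07.
Remaining total for cluster 1: 25749986.7 − 14534656.07 = 11215330.63.
Divide by its size: 11215330.63 / 140053 = 80.0792... → 80.08.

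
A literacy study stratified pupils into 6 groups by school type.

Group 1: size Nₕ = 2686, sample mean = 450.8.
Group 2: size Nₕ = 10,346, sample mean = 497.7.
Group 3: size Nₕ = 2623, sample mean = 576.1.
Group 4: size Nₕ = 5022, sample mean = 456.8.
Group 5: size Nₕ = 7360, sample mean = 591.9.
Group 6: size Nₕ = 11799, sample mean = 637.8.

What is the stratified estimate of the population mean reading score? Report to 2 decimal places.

553.44

N = 2686 + 10346 + 2623 + 5022 + 7360 + 11799 = 39836.
Overall mean = Σ (Nₕ/N)·x̄ₕ — weight by population share, not a simple average.
Σ Nₕx̄ₕ = 2686·450.8 + 10346·497.7 + 2623·576.1 + 5022·456.8 + 7360·591.9 + 11799·637.8 = 1210848.8 + 5149204.2 + 1511110.3 + 2294049.6 + 4356384 + 7525402.2 = 22046999.1.
Divide by N: 22046999.1 / 39836 = 553.4441... → 553.44.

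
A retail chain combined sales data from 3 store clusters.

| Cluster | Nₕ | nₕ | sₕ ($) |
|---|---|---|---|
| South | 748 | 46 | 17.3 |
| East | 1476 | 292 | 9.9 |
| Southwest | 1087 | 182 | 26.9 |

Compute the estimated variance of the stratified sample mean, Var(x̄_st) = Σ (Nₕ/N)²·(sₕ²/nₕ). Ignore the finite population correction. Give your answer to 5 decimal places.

N = 3311; Wₕ = Nₕ/N.
cluster South: (748/3311)²·17.3²/46 = 0.33206202
cluster East: (1476/3311)²·9.9²/292 = 0.06670247
cluster Southwest: (1087/3311)²·26.9²/182 = 0.42852277
Sum = 0.82728725 → 0.82729.

0.82729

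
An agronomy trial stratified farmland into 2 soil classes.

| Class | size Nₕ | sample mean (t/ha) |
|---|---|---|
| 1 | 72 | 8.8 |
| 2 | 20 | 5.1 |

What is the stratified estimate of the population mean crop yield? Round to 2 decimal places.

x̄_st = (Σ Nₕx̄ₕ) / (Σ Nₕ) = (72·8.8 + 20·5.1) / 92
= 735.6 / 92 = 7.9957... → 8.00.

8.00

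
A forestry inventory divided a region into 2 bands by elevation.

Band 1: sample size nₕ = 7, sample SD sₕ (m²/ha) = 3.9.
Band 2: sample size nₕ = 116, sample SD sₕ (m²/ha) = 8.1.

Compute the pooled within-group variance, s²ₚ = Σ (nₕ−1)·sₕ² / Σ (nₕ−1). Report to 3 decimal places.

63.111

Degrees of freedom: 6 + 115 = 121.
Σ(nₕ−1)sₕ² = 6·15.21 + 115·65.61 = 7636.41.
s²ₚ = 7636.41 / 121 = 63.11083... → 63.111.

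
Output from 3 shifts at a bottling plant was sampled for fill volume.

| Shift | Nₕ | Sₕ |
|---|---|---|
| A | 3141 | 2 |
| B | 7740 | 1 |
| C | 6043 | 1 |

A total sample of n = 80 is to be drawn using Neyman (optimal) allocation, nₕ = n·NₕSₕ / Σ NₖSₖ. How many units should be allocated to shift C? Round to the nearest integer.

24

A: NₕSₕ = 3141·2 = 6282
B: NₕSₕ = 7740·1 = 7740
C: NₕSₕ = 6043·1 = 6043
Σ NₕSₕ = 20065.
n_C = 80·6043/20065 = 24.094... → 24.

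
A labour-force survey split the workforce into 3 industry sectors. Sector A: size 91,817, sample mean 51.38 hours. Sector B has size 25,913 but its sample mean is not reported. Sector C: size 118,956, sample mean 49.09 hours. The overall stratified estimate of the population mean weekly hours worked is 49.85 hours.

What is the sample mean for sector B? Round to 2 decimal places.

N = 91817 + 25913 + 118956 = 236686.
Overall total = μ·N = 49.85·236686 = 11798797.1.
Subtract the known strata: 91817·51.38 + 118956·49.09 = 10557107.5.
Remaining total for sector B: 11798797.1 − 10557107.5 = 1241689.6.
Divide by its size: 1241689.6 / 25913 = 47.9176... → 47.92.

47.92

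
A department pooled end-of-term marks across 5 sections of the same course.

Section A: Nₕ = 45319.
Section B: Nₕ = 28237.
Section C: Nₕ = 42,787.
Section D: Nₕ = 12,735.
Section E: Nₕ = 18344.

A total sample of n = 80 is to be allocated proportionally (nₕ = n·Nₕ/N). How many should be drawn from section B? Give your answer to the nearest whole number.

15

Share of section B = 28237/147422 = 0.19154.
Allocate 80 × 0.19154 = 15.323... → 15.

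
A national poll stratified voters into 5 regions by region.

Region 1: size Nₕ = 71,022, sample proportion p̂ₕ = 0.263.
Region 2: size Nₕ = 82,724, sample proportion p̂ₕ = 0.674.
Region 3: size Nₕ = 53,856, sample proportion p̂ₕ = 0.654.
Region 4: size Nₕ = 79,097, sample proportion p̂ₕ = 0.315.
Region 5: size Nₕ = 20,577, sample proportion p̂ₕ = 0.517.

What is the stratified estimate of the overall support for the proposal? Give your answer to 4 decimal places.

0.4726

N = 71022 + 82724 + 53856 + 79097 + 20577 = 307276.
Overall proportion = Σ (Nₕ/N)·p̂ₕ.
Σ Nₕp̂ₕ = 18678.786 + 55755.976 + 35221.824 + 24915.555 + 10638.309 = 145210.45.
145210.45 / 307276 = 0.472573... → 0.4726.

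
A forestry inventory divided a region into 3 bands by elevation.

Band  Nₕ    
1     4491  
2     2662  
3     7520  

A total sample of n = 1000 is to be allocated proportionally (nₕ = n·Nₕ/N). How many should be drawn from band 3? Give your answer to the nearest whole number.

513

N = 4491 + 2662 + 7520 = 14673.
n_3 = 1000·7520/14673 = 512.506... → 513.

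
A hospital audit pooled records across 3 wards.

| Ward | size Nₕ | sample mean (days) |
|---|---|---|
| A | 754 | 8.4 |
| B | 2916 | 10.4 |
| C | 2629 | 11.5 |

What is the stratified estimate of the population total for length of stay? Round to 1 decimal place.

66893.5

Estimate total by summing Nₕ·x̄ₕ over strata.
754·8.4 + 2916·10.4 + 2629·11.5 = 6333.6 + 30326.4 + 30233.5 = 66893.5.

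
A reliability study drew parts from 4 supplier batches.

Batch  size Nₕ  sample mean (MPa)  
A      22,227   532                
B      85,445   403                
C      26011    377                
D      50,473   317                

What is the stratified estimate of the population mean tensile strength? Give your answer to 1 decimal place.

391.3

N = 184156; weights Wₕ = Nₕ/N = (0.1207, 0.4640, 0.1412, 0.2741).
x̄_st = Σ Wₕ·x̄ₕ = 0.1207·532 + 0.4640·403 + 0.1412·377 + 0.2741·317 ≈ 391.327...
→ 391.3.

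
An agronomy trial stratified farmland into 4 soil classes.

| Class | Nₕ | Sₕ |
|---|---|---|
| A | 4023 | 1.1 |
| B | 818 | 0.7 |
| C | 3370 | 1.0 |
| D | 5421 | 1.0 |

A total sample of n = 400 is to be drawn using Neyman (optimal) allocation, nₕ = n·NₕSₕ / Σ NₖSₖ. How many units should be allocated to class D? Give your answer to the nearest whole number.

A: NₕSₕ = 4023·1.1 = 4425.3
B: NₕSₕ = 818·0.7 = 572.6
C: NₕSₕ = 3370·1.0 = 3370
D: NₕSₕ = 5421·1.0 = 5421
Σ NₕSₕ = 13788.9.
n_D = 400·5421/13788.9 = 157.257... → 157.

157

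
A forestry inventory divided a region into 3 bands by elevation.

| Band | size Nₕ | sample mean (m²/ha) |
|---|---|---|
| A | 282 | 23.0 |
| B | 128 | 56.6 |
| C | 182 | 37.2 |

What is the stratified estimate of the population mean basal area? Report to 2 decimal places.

x̄_st = (Σ Nₕx̄ₕ) / (Σ Nₕ) = (282·23.0 + 128·56.6 + 182·37.2) / 592
= 20501.2 / 592 = 34.6304... → 34.63.

34.63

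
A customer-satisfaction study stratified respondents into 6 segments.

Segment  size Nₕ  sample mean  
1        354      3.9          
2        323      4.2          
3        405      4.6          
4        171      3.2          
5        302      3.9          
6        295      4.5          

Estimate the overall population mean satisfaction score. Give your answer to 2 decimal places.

4.14

N = 354 + 323 + 405 + 171 + 302 + 295 = 1850.
Overall mean = Σ (Nₕ/N)·x̄ₕ — weight by population share, not a simple average.
Σ Nₕx̄ₕ = 354·3.9 + 323·4.2 + 405·4.6 + 171·3.2 + 302·3.9 + 295·4.5 = 1380.6 + 1356.6 + 1863 + 547.2 + 1177.8 + 1327.5 = 7652.7.
Divide by N: 7652.7 / 1850 = 4.1366... → 4.14.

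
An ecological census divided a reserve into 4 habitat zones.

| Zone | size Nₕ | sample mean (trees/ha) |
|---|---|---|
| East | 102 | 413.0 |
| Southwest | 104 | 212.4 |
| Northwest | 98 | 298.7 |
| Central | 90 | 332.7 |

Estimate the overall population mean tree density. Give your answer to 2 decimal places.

N = 394; weights Wₕ = Nₕ/N = (0.2589, 0.2640, 0.2487, 0.2284).
x̄_st = Σ Wₕ·x̄ₕ = 0.2589·413.0 + 0.2640·212.4 + 0.2487·298.7 + 0.2284·332.7 ≈ 313.2772...
→ 313.28.

313.28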